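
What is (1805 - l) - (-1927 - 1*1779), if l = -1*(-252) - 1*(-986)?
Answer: 4273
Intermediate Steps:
l = 1238 (l = 252 + 986 = 1238)
(1805 - l) - (-1927 - 1*1779) = (1805 - 1*1238) - (-1927 - 1*1779) = (1805 - 1238) - (-1927 - 1779) = 567 - 1*(-3706) = 567 + 3706 = 4273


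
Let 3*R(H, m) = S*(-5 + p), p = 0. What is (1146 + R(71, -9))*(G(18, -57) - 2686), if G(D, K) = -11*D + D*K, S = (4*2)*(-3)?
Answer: -4637260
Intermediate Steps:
S = -24 (S = 8*(-3) = -24)
R(H, m) = 40 (R(H, m) = (-24*(-5 + 0))/3 = (-24*(-5))/3 = (⅓)*120 = 40)
(1146 + R(71, -9))*(G(18, -57) - 2686) = (1146 + 40)*(18*(-11 - 57) - 2686) = 1186*(18*(-68) - 2686) = 1186*(-1224 - 2686) = 1186*(-3910) = -4637260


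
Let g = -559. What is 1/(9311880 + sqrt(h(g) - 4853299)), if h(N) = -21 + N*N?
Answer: 3103960/28903704558413 - I*sqrt(4540839)/86711113675239 ≈ 1.0739e-7 - 2.4575e-11*I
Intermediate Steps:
h(N) = -21 + N**2
1/(9311880 + sqrt(h(g) - 4853299)) = 1/(9311880 + sqrt((-21 + (-559)**2) - 4853299)) = 1/(9311880 + sqrt((-21 + 312481) - 4853299)) = 1/(9311880 + sqrt(312460 - 4853299)) = 1/(9311880 + sqrt(-4540839)) = 1/(9311880 + I*sqrt(4540839))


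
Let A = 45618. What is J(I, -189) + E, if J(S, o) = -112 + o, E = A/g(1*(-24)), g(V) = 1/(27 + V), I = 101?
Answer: 136553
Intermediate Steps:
E = 136854 (E = 45618/(1/(27 + 1*(-24))) = 45618/(1/(27 - 24)) = 45618/(1/3) = 45618*3 = 136854)
J(I, -189) + E = (-112 - 189) + 136854 = -301 + 136854 = 136553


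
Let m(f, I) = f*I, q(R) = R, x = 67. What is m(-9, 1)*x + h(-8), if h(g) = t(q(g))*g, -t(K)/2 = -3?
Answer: -651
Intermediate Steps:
t(K) = 6 (t(K) = -2*(-3) = 6)
h(g) = 6*g
m(f, I) = I*f
m(-9, 1)*x + h(-8) = (1*(-9))*67 + 6*(-8) = -9*67 - 48 = -603 - 48 = -651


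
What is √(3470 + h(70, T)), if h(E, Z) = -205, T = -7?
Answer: √3265 ≈ 57.140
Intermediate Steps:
√(3470 + h(70, T)) = √(3470 - 205) = √3265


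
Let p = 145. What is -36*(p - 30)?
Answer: -4140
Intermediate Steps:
-36*(p - 30) = -36*(145 - 30) = -36*115 = -4140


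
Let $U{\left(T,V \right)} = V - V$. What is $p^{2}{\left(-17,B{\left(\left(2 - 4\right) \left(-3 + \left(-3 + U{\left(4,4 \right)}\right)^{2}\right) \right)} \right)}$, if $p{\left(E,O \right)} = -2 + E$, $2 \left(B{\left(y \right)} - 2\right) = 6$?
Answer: $361$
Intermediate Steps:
$U{\left(T,V \right)} = 0$
$B{\left(y \right)} = 5$ ($B{\left(y \right)} = 2 + \frac{1}{2} \cdot 6 = 2 + 3 = 5$)
$p^{2}{\left(-17,B{\left(\left(2 - 4\right) \left(-3 + \left(-3 + U{\left(4,4 \right)}\right)^{2}\right) \right)} \right)} = \left(-2 - 17\right)^{2} = \left(-19\right)^{2} = 361$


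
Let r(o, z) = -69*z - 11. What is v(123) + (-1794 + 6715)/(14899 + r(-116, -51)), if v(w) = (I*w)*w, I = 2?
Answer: 556963927/18407 ≈ 30258.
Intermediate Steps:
r(o, z) = -11 - 69*z
v(w) = 2*w**2 (v(w) = (2*w)*w = 2*w**2)
v(123) + (-1794 + 6715)/(14899 + r(-116, -51)) = 2*123**2 + (-1794 + 6715)/(14899 + (-11 - 69*(-51))) = 2*15129 + 4921/(14899 + (-11 + 3519)) = 30258 + 4921/(14899 + 3508) = 30258 + 4921/18407 = 556963927/18407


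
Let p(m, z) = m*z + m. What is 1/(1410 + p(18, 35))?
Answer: 1/2058 ≈ 0.00048591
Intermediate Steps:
p(m, z) = m + m*z
1/(1410 + p(18, 35)) = 1/(1410 + 18*(1 + 35)) = 1/(1410 + 18*36) = 1/(1410 + 648) = 1/2058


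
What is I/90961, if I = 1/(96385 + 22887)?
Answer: 1/10849100392 ≈ 9.2173e-11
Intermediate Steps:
I = 1/119272 ≈ 8.3842e-6
I/90961 = (1/119272)/90961 = (1/119272)*(1/90961) = 1/10849100392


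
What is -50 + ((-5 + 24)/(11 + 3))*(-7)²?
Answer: 33/2 ≈ 16.500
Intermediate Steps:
-50 + ((-5 + 24)/(11 + 3))*(-7)² = -50 + (19/14)*49 = -50 + 133/2 = 33/2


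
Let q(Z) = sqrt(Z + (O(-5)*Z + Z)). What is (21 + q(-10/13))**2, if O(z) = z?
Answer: (273 + sqrt(390))**2/169 ≈ 507.11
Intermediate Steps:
q(Z) = sqrt(3)*sqrt(-Z) (q(Z) = sqrt(Z + (-5*Z + Z)) = sqrt(Z - 4*Z) = sqrt(-3*Z) = sqrt(3)*sqrt(-Z))
(21 + q(-10/13))**2 = (21 + sqrt(3)*sqrt(-(-10)/13))**2 = (21 + sqrt(3)*sqrt(-1*(-10/13)))**2 = (21 + sqrt(3)*sqrt(10/13))**2 = (21 + sqrt(3)*(sqrt(130)/13))**2 = (21 + sqrt(390)/13)**2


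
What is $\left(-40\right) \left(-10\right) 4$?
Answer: $1600$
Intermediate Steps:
$\left(-40\right) \left(-10\right) 4 = 400 \cdot 4 = 1600$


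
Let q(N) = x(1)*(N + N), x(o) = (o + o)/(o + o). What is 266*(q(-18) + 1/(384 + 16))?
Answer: -1915067/200 ≈ -9575.3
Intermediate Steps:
x(o) = 1 (x(o) = (2*o)/((2*o)) = (2*o)*(1/(2*o)) = 1)
q(N) = 2*N (q(N) = 1*(N + N) = 1*(2*N) = 2*N)
266*(q(-18) + 1/(384 + 16)) = 266*(2*(-18) + 1/(384 + 16)) = 266*(-36 + 1/400) = 266*(-14399/400) = -1915067/200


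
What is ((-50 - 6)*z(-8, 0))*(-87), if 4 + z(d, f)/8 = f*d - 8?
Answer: -467712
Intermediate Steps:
z(d, f) = -96 + 8*d*f (z(d, f) = -32 + 8*(f*d - 8) = -32 + 8*(d*f - 8) = -32 + 8*(-8 + d*f) = -32 + (-64 + 8*d*f) = -96 + 8*d*f)
((-50 - 6)*z(-8, 0))*(-87) = ((-50 - 6)*(-96 + 8*(-8)*0))*(-87) = -56*(-96 + 0)*(-87) = -56*(-96)*(-87) = 5376*(-87) = -467712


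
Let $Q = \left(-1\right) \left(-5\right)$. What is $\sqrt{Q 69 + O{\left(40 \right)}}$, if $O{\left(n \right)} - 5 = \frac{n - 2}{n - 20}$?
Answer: $\frac{3 \sqrt{3910}}{10} \approx 18.759$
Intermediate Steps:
$Q = 5$
$O{\left(n \right)} = 5 + \frac{-2 + n}{-20 + n}$ ($O{\left(n \right)} = 5 + \frac{n - 2}{n - 20} = 5 + \frac{-2 + n}{-20 + n}$)
$\sqrt{Q 69 + O{\left(40 \right)}} = \sqrt{5 \cdot 69 + \frac{6 \left(-17 + 40\right)}{-20 + 40}} = \sqrt{345 + 6 \cdot \frac{1}{20} \cdot 23} = \sqrt{345 + \frac{69}{10}} = \sqrt{\frac{3519}{10}} = \frac{3 \sqrt{3910}}{10}$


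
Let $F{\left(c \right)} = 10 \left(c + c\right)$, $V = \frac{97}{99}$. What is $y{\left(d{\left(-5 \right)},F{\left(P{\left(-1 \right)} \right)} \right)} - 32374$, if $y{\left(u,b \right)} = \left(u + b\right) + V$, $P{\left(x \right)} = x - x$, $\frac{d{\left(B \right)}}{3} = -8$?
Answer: $- \frac{3207305}{99} \approx -32397.0$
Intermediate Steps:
$d{\left(B \right)} = -24$ ($d{\left(B \right)} = 3 \left(-8\right) = -24$)
$P{\left(x \right)} = 0$
$V = \frac{97}{99}$ ($V = 97 \cdot \frac{1}{99} = \frac{97}{99} \approx 0.9798$)
$F{\left(c \right)} = 20 c$ ($F{\left(c \right)} = 10 \cdot 2 c = 20 c$)
$y{\left(u,b \right)} = \frac{97}{99} + b + u$ ($y{\left(u,b \right)} = \left(u + b\right) + \frac{97}{99} = \left(b + u\right) + \frac{97}{99} = \frac{97}{99} + b + u$)
$y{\left(d{\left(-5 \right)},F{\left(P{\left(-1 \right)} \right)} \right)} - 32374 = \left(\frac{97}{99} + 20 \cdot 0 - 24\right) - 32374 = \left(\frac{97}{99} + 0 - 24\right) - 32374 = - \frac{2279}{99} - 32374 = - \frac{3207305}{99}$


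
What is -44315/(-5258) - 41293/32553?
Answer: 1225467601/171163674 ≈ 7.1596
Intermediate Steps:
-44315/(-5258) - 41293/32553 = -44315*(-1/5258) - 41293*1/32553 = 44315/5258 - 41293/32553 = 1225467601/171163674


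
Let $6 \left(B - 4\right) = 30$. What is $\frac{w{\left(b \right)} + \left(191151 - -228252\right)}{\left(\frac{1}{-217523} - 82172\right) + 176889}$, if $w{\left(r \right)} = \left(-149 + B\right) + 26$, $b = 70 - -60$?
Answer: $\frac{91205001147}{20603125990} \approx 4.4268$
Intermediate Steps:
$B = 9$ ($B = 4 + \frac{1}{6} \cdot 30 = 4 + 5 = 9$)
$b = 130$ ($b = 70 + 60 = 130$)
$w{\left(r \right)} = -114$ ($w{\left(r \right)} = \left(-149 + 9\right) + 26 = -140 + 26 = -114$)
$\frac{w{\left(b \right)} + \left(191151 - -228252\right)}{\left(\frac{1}{-217523} - 82172\right) + 176889} = \frac{-114 + \left(191151 - -228252\right)}{\left(\frac{1}{-217523} - 82172\right) + 176889} = \frac{-114 + \left(191151 + 228252\right)}{\left(- \frac{1}{217523} - 82172\right) + 176889} = \frac{-114 + 419403}{- \frac{17874299957}{217523} + 176889} = \frac{419289}{\frac{20603125990}{217523}} = 419289 \cdot \frac{217523}{20603125990} = \frac{91205001147}{20603125990}$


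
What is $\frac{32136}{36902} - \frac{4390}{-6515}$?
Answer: $\frac{37136582}{24041653} \approx 1.5447$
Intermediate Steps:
$\frac{32136}{36902} - \frac{4390}{-6515} = 32136 \cdot \frac{1}{36902} - - \frac{878}{1303} = \frac{16068}{18451} + \frac{878}{1303} = \frac{37136582}{24041653}$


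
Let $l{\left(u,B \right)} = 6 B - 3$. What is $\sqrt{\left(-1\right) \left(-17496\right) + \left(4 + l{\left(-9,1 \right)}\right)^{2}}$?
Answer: $11 \sqrt{145} \approx 132.46$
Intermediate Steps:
$l{\left(u,B \right)} = -3 + 6 B$
$\sqrt{\left(-1\right) \left(-17496\right) + \left(4 + l{\left(-9,1 \right)}\right)^{2}} = \sqrt{\left(-1\right) \left(-17496\right) + \left(4 + \left(-3 + 6 \cdot 1\right)\right)^{2}} = \sqrt{17496 + \left(4 + \left(-3 + 6\right)\right)^{2}} = \sqrt{17496 + \left(4 + 3\right)^{2}} = \sqrt{17496 + 7^{2}} = \sqrt{17496 + 49} = \sqrt{17545} = 11 \sqrt{145}$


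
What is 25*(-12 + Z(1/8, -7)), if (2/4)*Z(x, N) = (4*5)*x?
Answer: -175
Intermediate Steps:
Z(x, N) = 40*x (Z(x, N) = 2*((4*5)*x) = 2*(20*x) = 40*x)
25*(-12 + Z(1/8, -7)) = 25*(-12 + 40/8) = 25*(-12 + 40*(⅛)) = 25*(-12 + 5) = 25*(-7) = -175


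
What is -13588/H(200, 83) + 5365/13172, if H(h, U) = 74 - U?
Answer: 4838633/3204 ≈ 1510.2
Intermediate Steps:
-13588/H(200, 83) + 5365/13172 = -13588/(74 - 1*83) + 5365/13172 = -13588/(74 - 83) + 5365*(1/13172) = -13588/(-9) + 145/356 = -13588*(-⅑) + 145/356 = 13588/9 + 145/356 = 4838633/3204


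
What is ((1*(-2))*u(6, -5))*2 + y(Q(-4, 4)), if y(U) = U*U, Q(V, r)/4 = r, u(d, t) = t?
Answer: 276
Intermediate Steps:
Q(V, r) = 4*r
y(U) = U²
((1*(-2))*u(6, -5))*2 + y(Q(-4, 4)) = ((1*(-2))*(-5))*2 + (4*4)² = -2*(-5)*2 + 16² = 10*2 + 256 = 20 + 256 = 276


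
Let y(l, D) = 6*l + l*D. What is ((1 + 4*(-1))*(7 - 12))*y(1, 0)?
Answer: 90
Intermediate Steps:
y(l, D) = 6*l + D*l
((1 + 4*(-1))*(7 - 12))*y(1, 0) = ((1 + 4*(-1))*(7 - 12))*(1*(6 + 0)) = ((1 - 4)*(-5))*(1*6) = -3*(-5)*6 = 15*6 = 90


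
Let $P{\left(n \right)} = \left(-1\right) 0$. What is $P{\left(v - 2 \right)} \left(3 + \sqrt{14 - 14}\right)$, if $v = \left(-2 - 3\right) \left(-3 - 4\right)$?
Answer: $0$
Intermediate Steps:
$v = 35$ ($v = \left(-5\right) \left(-7\right) = 35$)
$P{\left(n \right)} = 0$
$P{\left(v - 2 \right)} \left(3 + \sqrt{14 - 14}\right) = 0 \left(3 + \sqrt{14 - 14}\right) = 0 \left(3 + \sqrt{0}\right) = 0 \left(3 + 0\right) = 0 \cdot 3 = 0$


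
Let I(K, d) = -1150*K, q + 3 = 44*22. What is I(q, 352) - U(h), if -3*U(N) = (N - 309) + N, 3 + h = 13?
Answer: -3329539/3 ≈ -1.1098e+6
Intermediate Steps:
h = 10 (h = -3 + 13 = 10)
q = 965 (q = -3 + 44*22 = -3 + 968 = 965)
U(N) = 103 - 2*N/3 (U(N) = -((N - 309) + N)/3 = -((-309 + N) + N)/3 = -(-309 + 2*N)/3 = 103 - 2*N/3)
I(q, 352) - U(h) = -1150*965 - (103 - ⅔*10) = -1109750 - (103 - 20/3) = -1109750 - 1*289/3 = -1109750 - 289/3 = -3329539/3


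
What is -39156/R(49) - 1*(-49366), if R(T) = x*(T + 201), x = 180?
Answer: 185119237/3750 ≈ 49365.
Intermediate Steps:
R(T) = 36180 + 180*T (R(T) = 180*(T + 201) = 180*(201 + T) = 36180 + 180*T)
-39156/R(49) - 1*(-49366) = -39156/(36180 + 180*49) - 1*(-49366) = -39156/(36180 + 8820) + 49366 = -39156/45000 + 49366 = -39156*1/45000 + 49366 = -3263/3750 + 49366 = 185119237/3750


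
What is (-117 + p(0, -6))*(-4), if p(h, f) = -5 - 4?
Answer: 504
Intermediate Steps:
p(h, f) = -9
(-117 + p(0, -6))*(-4) = (-117 - 9)*(-4) = -126*(-4) = 504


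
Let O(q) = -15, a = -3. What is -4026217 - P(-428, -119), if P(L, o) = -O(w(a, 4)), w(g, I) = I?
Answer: -4026232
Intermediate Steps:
P(L, o) = 15 (P(L, o) = -1*(-15) = 15)
-4026217 - P(-428, -119) = -4026217 - 1*15 = -4026217 - 15 = -4026232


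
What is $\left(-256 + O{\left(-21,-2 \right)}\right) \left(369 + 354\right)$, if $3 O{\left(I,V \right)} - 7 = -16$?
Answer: $-187257$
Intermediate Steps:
$O{\left(I,V \right)} = -3$ ($O{\left(I,V \right)} = \frac{7}{3} + \frac{1}{3} \left(-16\right) = \frac{7}{3} - \frac{16}{3} = -3$)
$\left(-256 + O{\left(-21,-2 \right)}\right) \left(369 + 354\right) = \left(-256 - 3\right) \left(369 + 354\right) = \left(-259\right) 723 = -187257$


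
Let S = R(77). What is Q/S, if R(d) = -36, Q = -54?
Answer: 3/2 ≈ 1.5000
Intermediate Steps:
S = -36
Q/S = -54/(-36) = -54*(-1/36) = 3/2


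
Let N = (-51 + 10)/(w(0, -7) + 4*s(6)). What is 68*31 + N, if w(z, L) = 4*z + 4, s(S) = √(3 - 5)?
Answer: 25255/12 + 41*I*√2/12 ≈ 2104.6 + 4.8319*I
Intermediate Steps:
s(S) = I*√2 (s(S) = √(-2) = I*√2)
w(z, L) = 4 + 4*z
N = -41/(4 + 4*I*√2) (N = (-51 + 10)/((4 + 4*0) + 4*(I*√2)) = -41/((4 + 0) + 4*I*√2) = -41/(4 + 4*I*√2) ≈ -3.4167 + 4.8319*I)
68*31 + N = 68*31 + (-41/12 + 41*I*√2/12) = 2108 + (-41/12 + 41*I*√2/12) = 25255/12 + 41*I*√2/12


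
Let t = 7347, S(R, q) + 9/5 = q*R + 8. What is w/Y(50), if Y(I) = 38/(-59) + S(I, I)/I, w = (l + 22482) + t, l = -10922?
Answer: 278878250/729829 ≈ 382.11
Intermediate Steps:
S(R, q) = 31/5 + R*q (S(R, q) = -9/5 + (q*R + 8) = -9/5 + (R*q + 8) = -9/5 + (8 + R*q) = 31/5 + R*q)
w = 18907 (w = (-10922 + 22482) + 7347 = 11560 + 7347 = 18907)
Y(I) = -38/59 + (31/5 + I**2)/I (Y(I) = 38/(-59) + (31/5 + I*I)/I = 38*(-1/59) + (31/5 + I**2)/I = -38/59 + (31/5 + I**2)/I)
w/Y(50) = 18907/(-38/59 + 50 + (31/5)/50) = 18907/(-38/59 + 50 + (31/5)*(1/50)) = 18907/(-38/59 + 50 + 31/250) = 18907/(729829/14750) = 18907*(14750/729829) = 278878250/729829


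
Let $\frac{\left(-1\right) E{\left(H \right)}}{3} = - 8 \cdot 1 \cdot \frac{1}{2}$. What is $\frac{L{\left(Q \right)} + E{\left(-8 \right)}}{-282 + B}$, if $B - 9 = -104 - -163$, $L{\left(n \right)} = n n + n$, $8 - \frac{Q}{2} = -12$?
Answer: $- \frac{826}{107} \approx -7.7196$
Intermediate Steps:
$Q = 40$ ($Q = 16 - -24 = 16 + 24 = 40$)
$L{\left(n \right)} = n + n^{2}$ ($L{\left(n \right)} = n^{2} + n = n + n^{2}$)
$E{\left(H \right)} = 12$ ($E{\left(H \right)} = - 3 \left(- 8 \cdot 1 \cdot \frac{1}{2}\right) = - 3 \left(\left(-8\right) \frac{1}{2}\right) = \left(-3\right) \left(-4\right) = 12$)
$B = 68$ ($B = 9 - -59 = 9 + \left(-104 + 163\right) = 9 + 59 = 68$)
$\frac{L{\left(Q \right)} + E{\left(-8 \right)}}{-282 + B} = \frac{40 \left(1 + 40\right) + 12}{-282 + 68} = \frac{40 \cdot 41 + 12}{-214} = \left(1640 + 12\right) \left(- \frac{1}{214}\right) = 1652 \left(- \frac{1}{214}\right) = - \frac{826}{107}$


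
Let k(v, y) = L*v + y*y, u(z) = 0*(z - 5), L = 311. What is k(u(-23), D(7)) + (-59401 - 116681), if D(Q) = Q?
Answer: -176033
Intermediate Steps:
u(z) = 0 (u(z) = 0*(-5 + z) = 0)
k(v, y) = y² + 311*v (k(v, y) = 311*v + y*y = 311*v + y² = y² + 311*v)
k(u(-23), D(7)) + (-59401 - 116681) = (7² + 311*0) + (-59401 - 116681) = (49 + 0) - 176082 = 49 - 176082 = -176033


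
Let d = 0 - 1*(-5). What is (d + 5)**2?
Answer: 100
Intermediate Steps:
d = 5 (d = 0 + 5 = 5)
(d + 5)**2 = (5 + 5)**2 = 10**2 = 100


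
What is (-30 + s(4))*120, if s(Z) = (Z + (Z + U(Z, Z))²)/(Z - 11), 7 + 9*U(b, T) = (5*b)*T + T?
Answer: -1204120/189 ≈ -6371.0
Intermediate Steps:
U(b, T) = -7/9 + T/9 + 5*T*b/9 (U(b, T) = -7/9 + ((5*b)*T + T)/9 = -7/9 + (5*T*b + T)/9 = -7/9 + (T + 5*T*b)/9 = -7/9 + (T/9 + 5*T*b/9) = -7/9 + T/9 + 5*T*b/9)
s(Z) = (Z + (-7/9 + 5*Z²/9 + 10*Z/9)²)/(-11 + Z) (s(Z) = (Z + (Z + (-7/9 + Z/9 + 5*Z*Z/9))²)/(Z - 11) = (Z + (Z + (-7/9 + Z/9 + 5*Z²/9))²)/(-11 + Z) = (Z + (-7/9 + 5*Z²/9 + 10*Z/9)²)/(-11 + Z))
(-30 + s(4))*120 = (-30 + (4 + (-7 + 5*4² + 10*4)²/81)/(-11 + 4))*120 = (-30 + (4 + (-7 + 5*16 + 40)²/81)/(-7))*120 = (-30 - (4 + (-7 + 80 + 40)²/81)/7)*120 = (-30 - (4 + (1/81)*113²)/7)*120 = (-30 - (4 + (1/81)*12769)/7)*120 = (-30 - (4 + 12769/81)/7)*120 = (-30 - ⅐*13093/81)*120 = (-30 - 13093/567)*120 = -30103/567*120 = -1204120/189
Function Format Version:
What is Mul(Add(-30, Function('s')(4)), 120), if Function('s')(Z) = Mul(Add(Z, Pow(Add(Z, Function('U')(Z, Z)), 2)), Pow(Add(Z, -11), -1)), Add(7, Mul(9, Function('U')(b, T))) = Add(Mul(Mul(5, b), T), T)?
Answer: Rational(-1204120, 189) ≈ -6371.0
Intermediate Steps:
Function('U')(b, T) = Add(Rational(-7, 9), Mul(Rational(1, 9), T), Mul(Rational(5, 9), T, b)) (Function('U')(b, T) = Add(Rational(-7, 9), Mul(Rational(1, 9), Add(Mul(Mul(5, b), T), T))) = Add(Rational(-7, 9), Mul(Rational(1, 9), Add(Mul(5, T, b), T))) = Add(Rational(-7, 9), Mul(Rational(1, 9), Add(T, Mul(5, T, b)))) = Add(Rational(-7, 9), Add(Mul(Rational(1, 9), T), Mul(Rational(5, 9), T, b))) = Add(Rational(-7, 9), Mul(Rational(1, 9), T), Mul(Rational(5, 9), T, b)))
Function('s')(Z) = Mul(Pow(Add(-11, Z), -1), Add(Z, Pow(Add(Rational(-7, 9), Mul(Rational(5, 9), Pow(Z, 2)), Mul(Rational(10, 9), Z)), 2))) (Function('s')(Z) = Mul(Add(Z, Pow(Add(Z, Add(Rational(-7, 9), Mul(Rational(1, 9), Z), Mul(Rational(5, 9), Z, Z))), 2)), Pow(Add(Z, -11), -1)) = Mul(Add(Z, Pow(Add(Z, Add(Rational(-7, 9), Mul(Rational(1, 9), Z), Mul(Rational(5, 9), Pow(Z, 2)))), 2)), Pow(Add(-11, Z), -1)) = Mul(Add(Z, Pow(Add(Rational(-7, 9), Mul(Rational(5, 9), Pow(Z, 2)), Mul(Rational(10, 9), Z)), 2)), Pow(Add(-11, Z), -1)) = Mul(Pow(Add(-11, Z), -1), Add(Z, Pow(Add(Rational(-7, 9), Mul(Rational(5, 9), Pow(Z, 2)), Mul(Rational(10, 9), Z)), 2))))
Mul(Add(-30, Function('s')(4)), 120) = Mul(Add(-30, Mul(Pow(Add(-11, 4), -1), Add(4, Mul(Rational(1, 81), Pow(Add(-7, Mul(5, Pow(4, 2)), Mul(10, 4)), 2))))), 120) = Mul(Add(-30, Mul(Pow(-7, -1), Add(4, Mul(Rational(1, 81), Pow(Add(-7, Mul(5, 16), 40), 2))))), 120) = Mul(Add(-30, Mul(Rational(-1, 7), Add(4, Mul(Rational(1, 81), Pow(Add(-7, 80, 40), 2))))), 120) = Mul(Add(-30, Mul(Rational(-1, 7), Add(4, Mul(Rational(1, 81), Pow(113, 2))))), 120) = Mul(Add(-30, Mul(Rational(-1, 7), Add(4, Mul(Rational(1, 81), 12769)))), 120) = Mul(Add(-30, Mul(Rational(-1, 7), Add(4, Rational(12769, 81)))), 120) = Mul(Add(-30, Mul(Rational(-1, 7), Rational(13093, 81))), 120) = Mul(Add(-30, Rational(-13093, 567)), 120) = Mul(Rational(-30103, 567), 120) = Rational(-1204120, 189)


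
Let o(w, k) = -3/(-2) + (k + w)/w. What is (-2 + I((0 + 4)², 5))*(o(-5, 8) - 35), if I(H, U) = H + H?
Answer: -1023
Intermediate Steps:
I(H, U) = 2*H
o(w, k) = 3/2 + (k + w)/w (o(w, k) = -3*(-½) + (k + w)/w = 3/2 + (k + w)/w)
(-2 + I((0 + 4)², 5))*(o(-5, 8) - 35) = (-2 + 2*(0 + 4)²)*((5/2 + 8/(-5)) - 35) = (-2 + 2*4²)*((5/2 + 8*(-⅕)) - 35) = (-2 + 2*16)*((5/2 - 8/5) - 35) = (-2 + 32)*(9/10 - 35) = 30*(-341/10) = -1023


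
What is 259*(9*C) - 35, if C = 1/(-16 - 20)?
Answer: -399/4 ≈ -99.750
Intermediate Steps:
C = -1/36 (C = 1/(-36) = -1/36 ≈ -0.027778)
259*(9*C) - 35 = 259*(9*(-1/36)) - 35 = 259*(-¼) - 35 = -259/4 - 35 = -399/4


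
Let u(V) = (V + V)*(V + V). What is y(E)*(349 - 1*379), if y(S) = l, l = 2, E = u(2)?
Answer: -60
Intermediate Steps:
u(V) = 4*V² (u(V) = (2*V)*(2*V) = 4*V²)
E = 16 (E = 4*2² = 4*4 = 16)
y(S) = 2
y(E)*(349 - 1*379) = 2*(349 - 1*379) = 2*(349 - 379) = 2*(-30) = -60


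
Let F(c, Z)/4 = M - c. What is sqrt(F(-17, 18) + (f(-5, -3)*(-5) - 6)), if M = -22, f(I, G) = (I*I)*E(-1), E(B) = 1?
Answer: I*sqrt(151) ≈ 12.288*I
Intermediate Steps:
f(I, G) = I**2 (f(I, G) = (I*I)*1 = I**2*1 = I**2)
F(c, Z) = -88 - 4*c (F(c, Z) = 4*(-22 - c) = -88 - 4*c)
sqrt(F(-17, 18) + (f(-5, -3)*(-5) - 6)) = sqrt((-88 - 4*(-17)) + ((-5)**2*(-5) - 6)) = sqrt((-88 + 68) + (25*(-5) - 6)) = sqrt(-20 + (-125 - 6)) = sqrt(-20 - 131) = sqrt(-151) = I*sqrt(151)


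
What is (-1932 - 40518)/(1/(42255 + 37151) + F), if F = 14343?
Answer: -3370784700/1138920259 ≈ -2.9596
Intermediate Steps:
(-1932 - 40518)/(1/(42255 + 37151) + F) = (-1932 - 40518)/(1/(42255 + 37151) + 14343) = -42450/(1/79406 + 14343) = -42450/1138920259/79406 = -42450*79406/1138920259 = -3370784700/1138920259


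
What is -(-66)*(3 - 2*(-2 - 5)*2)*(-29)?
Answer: -59334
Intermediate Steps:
-(-66)*(3 - 2*(-2 - 5)*2)*(-29) = -(-66)*(3 - 2*(-7)*2)*(-29) = -(-66)*(3 + 14*2)*(-29) = -(-66)*(3 + 28)*(-29) = -(-66)*31*(-29) = -33*(-62)*(-29) = 2046*(-29) = -59334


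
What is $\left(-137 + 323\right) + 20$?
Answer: $206$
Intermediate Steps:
$\left(-137 + 323\right) + 20 = 186 + 20 = 206$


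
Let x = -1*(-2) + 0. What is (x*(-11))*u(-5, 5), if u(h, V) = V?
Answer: -110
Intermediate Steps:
x = 2 (x = 2 + 0 = 2)
(x*(-11))*u(-5, 5) = (2*(-11))*5 = -22*5 = -110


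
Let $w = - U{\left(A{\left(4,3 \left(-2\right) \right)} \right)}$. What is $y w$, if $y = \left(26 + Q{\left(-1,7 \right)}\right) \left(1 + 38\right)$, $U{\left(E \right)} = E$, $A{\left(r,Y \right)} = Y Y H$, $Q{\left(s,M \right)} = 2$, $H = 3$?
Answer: $-117936$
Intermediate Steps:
$A{\left(r,Y \right)} = 3 Y^{2}$ ($A{\left(r,Y \right)} = Y Y 3 = Y^{2} \cdot 3 = 3 Y^{2}$)
$w = -108$ ($w = - 3 \left(3 \left(-2\right)\right)^{2} = - 3 \left(-6\right)^{2} = - 3 \cdot 36 = \left(-1\right) 108 = -108$)
$y = 1092$ ($y = \left(26 + 2\right) \left(1 + 38\right) = 28 \cdot 39 = 1092$)
$y w = 1092 \left(-108\right) = -117936$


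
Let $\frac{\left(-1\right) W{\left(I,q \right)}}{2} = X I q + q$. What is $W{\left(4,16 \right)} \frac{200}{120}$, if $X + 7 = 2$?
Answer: $\frac{3040}{3} \approx 1013.3$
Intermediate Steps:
$X = -5$ ($X = -7 + 2 = -5$)
$W{\left(I,q \right)} = - 2 q + 10 I q$ ($W{\left(I,q \right)} = - 2 \left(- 5 I q + q\right) = - 2 \left(q - 5 I q\right) = - 2 q + 10 I q$)
$W{\left(4,16 \right)} \frac{200}{120} = 2 \cdot 16 \left(-1 + 5 \cdot 4\right) \frac{200}{120} = 2 \cdot 16 \left(-1 + 20\right) 200 \cdot \frac{1}{120} = 2 \cdot 16 \cdot 19 \cdot \frac{5}{3} = 608 \cdot \frac{5}{3} = \frac{3040}{3}$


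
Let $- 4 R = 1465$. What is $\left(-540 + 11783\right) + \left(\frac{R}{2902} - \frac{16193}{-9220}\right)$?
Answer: $\frac{300866270181}{26756440} \approx 11245.0$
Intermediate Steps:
$R = - \frac{1465}{4}$ ($R = \left(- \frac{1}{4}\right) 1465 = - \frac{1465}{4} \approx -366.25$)
$\left(-540 + 11783\right) + \left(\frac{R}{2902} - \frac{16193}{-9220}\right) = \left(-540 + 11783\right) - \left(- \frac{16193}{9220} + \frac{1465}{11608}\right) = 11243 - - \frac{43615261}{26756440} = 11243 + \left(- \frac{1465}{11608} + \frac{16193}{9220}\right) = 11243 + \frac{43615261}{26756440} = \frac{300866270181}{26756440}$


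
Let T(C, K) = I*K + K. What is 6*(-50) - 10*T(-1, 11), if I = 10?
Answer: -1510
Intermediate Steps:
T(C, K) = 11*K (T(C, K) = 10*K + K = 11*K)
6*(-50) - 10*T(-1, 11) = 6*(-50) - 110*11 = -300 - 10*121 = -300 - 1210 = -1510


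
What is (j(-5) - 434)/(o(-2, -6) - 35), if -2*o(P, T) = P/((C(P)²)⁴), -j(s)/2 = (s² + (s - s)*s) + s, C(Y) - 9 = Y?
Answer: 1366257837/100884017 ≈ 13.543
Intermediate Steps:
C(Y) = 9 + Y
j(s) = -2*s - 2*s² (j(s) = -2*((s² + (s - s)*s) + s) = -2*((s² + 0*s) + s) = -2*((s² + 0) + s) = -2*(s² + s) = -2*(s + s²) = -2*s - 2*s²)
o(P, T) = -P/(2*(9 + P)⁸) (o(P, T) = -P/(2*(((9 + P)²)⁴)) = -P/(2*((9 + P)⁸)) = -P/(2*(9 + P)⁸))
(j(-5) - 434)/(o(-2, -6) - 35) = (-2*(-5)*(1 - 5) - 434)/(-½*(-2)/(9 - 2)⁸ - 35) = (-2*(-5)*(-4) - 434)/(-½*(-2)/7⁸ - 35) = (-40 - 434)/(-½*(-2)*1/5764801 - 35) = -474/(1/5764801 - 35) = -474/(-201768034/5764801) = -474*(-5764801/201768034) = 1366257837/100884017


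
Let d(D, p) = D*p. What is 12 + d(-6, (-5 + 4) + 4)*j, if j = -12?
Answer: 228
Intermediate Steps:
12 + d(-6, (-5 + 4) + 4)*j = 12 - 6*((-5 + 4) + 4)*(-12) = 12 - 6*(-1 + 4)*(-12) = 12 - 6*3*(-12) = 12 - 18*(-12) = 12 + 216 = 228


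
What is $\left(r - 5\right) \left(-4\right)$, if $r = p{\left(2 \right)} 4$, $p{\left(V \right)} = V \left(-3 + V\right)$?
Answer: $52$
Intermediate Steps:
$r = -8$ ($r = 2 \left(-3 + 2\right) 4 = 2 \left(-1\right) 4 = \left(-2\right) 4 = -8$)
$\left(r - 5\right) \left(-4\right) = \left(-8 - 5\right) \left(-4\right) = \left(-13\right) \left(-4\right) = 52$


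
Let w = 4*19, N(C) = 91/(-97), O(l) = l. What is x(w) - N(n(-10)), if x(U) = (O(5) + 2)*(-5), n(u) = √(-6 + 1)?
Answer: -3304/97 ≈ -34.062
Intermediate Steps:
n(u) = I*√5 (n(u) = √(-5) = I*√5)
N(C) = -91/97 (N(C) = 91*(-1/97) = -91/97)
w = 76
x(U) = -35 (x(U) = (5 + 2)*(-5) = 7*(-5) = -35)
x(w) - N(n(-10)) = -35 - 1*(-91/97) = -35 + 91/97 = -3304/97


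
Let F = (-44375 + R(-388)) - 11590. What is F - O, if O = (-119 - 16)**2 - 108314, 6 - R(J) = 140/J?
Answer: 3310645/97 ≈ 34130.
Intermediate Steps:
R(J) = 6 - 140/J
O = -90089 (O = (-135)**2 - 108314 = 18225 - 108314 = -90089)
F = -5427988/97 (F = (-44375 + (6 - 140/(-388))) - 11590 = (-44375 + (6 - 140*(-1/388))) - 11590 = (-44375 + (6 + 35/97)) - 11590 = (-44375 + 617/97) - 11590 = -4303758/97 - 11590 = -5427988/97 ≈ -55959.)
F - O = -5427988/97 - 1*(-90089) = -5427988/97 + 90089 = 3310645/97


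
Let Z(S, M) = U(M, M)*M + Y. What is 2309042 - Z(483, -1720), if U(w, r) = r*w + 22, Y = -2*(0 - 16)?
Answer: 5090794850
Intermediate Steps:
Y = 32 (Y = -2*(-16) = 32)
U(w, r) = 22 + r*w
Z(S, M) = 32 + M*(22 + M**2) (Z(S, M) = (22 + M*M)*M + 32 = (22 + M**2)*M + 32 = M*(22 + M**2) + 32 = 32 + M*(22 + M**2))
2309042 - Z(483, -1720) = 2309042 - (32 - 1720*(22 + (-1720)**2)) = 2309042 - (32 - 1720*(22 + 2958400)) = 2309042 - (32 - 1720*2958422) = 2309042 - (32 - 5088485840) = 2309042 - 1*(-5088485808) = 2309042 + 5088485808 = 5090794850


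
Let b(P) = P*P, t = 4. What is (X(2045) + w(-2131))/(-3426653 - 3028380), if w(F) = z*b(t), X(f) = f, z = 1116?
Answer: -19901/6455033 ≈ -0.0030830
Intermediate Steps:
b(P) = P²
w(F) = 17856 (w(F) = 1116*4² = 1116*16 = 17856)
(X(2045) + w(-2131))/(-3426653 - 3028380) = (2045 + 17856)/(-3426653 - 3028380) = 19901/(-6455033) = 19901*(-1/6455033) = -19901/6455033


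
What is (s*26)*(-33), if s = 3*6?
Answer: -15444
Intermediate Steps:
s = 18
(s*26)*(-33) = (18*26)*(-33) = 468*(-33) = -15444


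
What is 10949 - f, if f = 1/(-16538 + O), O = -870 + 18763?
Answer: 14835894/1355 ≈ 10949.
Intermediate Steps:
O = 17893
f = 1/1355 (f = 1/(-16538 + 17893) = 1/1355 ≈ 0.00073801)
10949 - f = 10949 - 1*1/1355 = 10949 - 1/1355 = 14835894/1355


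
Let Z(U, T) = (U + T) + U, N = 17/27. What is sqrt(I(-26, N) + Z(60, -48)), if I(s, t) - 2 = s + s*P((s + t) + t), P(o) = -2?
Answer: 10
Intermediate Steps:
N = 17/27 (N = 17*(1/27) = 17/27 ≈ 0.62963)
Z(U, T) = T + 2*U (Z(U, T) = (T + U) + U = T + 2*U)
I(s, t) = 2 - s (I(s, t) = 2 + (s + s*(-2)) = 2 + (s - 2*s) = 2 - s)
sqrt(I(-26, N) + Z(60, -48)) = sqrt((2 - 1*(-26)) + (-48 + 2*60)) = sqrt((2 + 26) + (-48 + 120)) = sqrt(28 + 72) = sqrt(100) = 10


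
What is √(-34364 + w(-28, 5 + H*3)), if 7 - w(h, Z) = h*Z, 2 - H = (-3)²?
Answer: I*√34805 ≈ 186.56*I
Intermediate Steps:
H = -7 (H = 2 - 1*(-3)² = 2 - 1*9 = 2 - 9 = -7)
w(h, Z) = 7 - Z*h (w(h, Z) = 7 - h*Z = 7 - Z*h)
√(-34364 + w(-28, 5 + H*3)) = √(-34364 + (7 - 1*(5 - 7*3)*(-28))) = √(-34364 + (7 - 1*(5 - 21)*(-28))) = √(-34364 + (7 - 1*(-16)*(-28))) = √(-34364 + (7 - 448)) = √(-34364 - 441) = √(-34805) = I*√34805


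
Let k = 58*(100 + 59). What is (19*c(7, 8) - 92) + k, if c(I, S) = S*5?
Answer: 9890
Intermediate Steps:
c(I, S) = 5*S
k = 9222 (k = 58*159 = 9222)
(19*c(7, 8) - 92) + k = (19*(5*8) - 92) + 9222 = (19*40 - 92) + 9222 = (760 - 92) + 9222 = 668 + 9222 = 9890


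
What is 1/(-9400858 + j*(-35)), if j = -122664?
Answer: -1/5107618 ≈ -1.9579e-7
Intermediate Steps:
1/(-9400858 + j*(-35)) = 1/(-9400858 - 122664*(-35)) = 1/(-9400858 + 4293240) = 1/(-5107618) = -1/5107618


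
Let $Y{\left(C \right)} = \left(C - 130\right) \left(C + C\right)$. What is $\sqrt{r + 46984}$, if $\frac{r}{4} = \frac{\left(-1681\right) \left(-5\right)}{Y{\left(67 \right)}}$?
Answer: $\frac{\sqrt{93003944726}}{1407} \approx 216.75$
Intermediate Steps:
$Y{\left(C \right)} = 2 C \left(-130 + C\right)$ ($Y{\left(C \right)} = \left(-130 + C\right) 2 C = 2 C \left(-130 + C\right)$)
$r = - \frac{16810}{4221}$ ($r = 4 \frac{\left(-1681\right) \left(-5\right)}{2 \cdot 67 \left(-130 + 67\right)} = 4 \frac{8405}{2 \cdot 67 \left(-63\right)} = 4 \frac{8405}{-8442} = 4 \cdot 8405 \left(- \frac{1}{8442}\right) = 4 \left(- \frac{8405}{8442}\right) = - \frac{16810}{4221} \approx -3.9825$)
$\sqrt{r + 46984} = \sqrt{- \frac{16810}{4221} + 46984} = \sqrt{\frac{198302654}{4221}} = \frac{\sqrt{93003944726}}{1407}$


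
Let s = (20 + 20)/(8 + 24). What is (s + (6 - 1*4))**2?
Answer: 169/16 ≈ 10.563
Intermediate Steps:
s = 5/4 (s = 40/32 = 40*(1/32) = 5/4 ≈ 1.2500)
(s + (6 - 1*4))**2 = (5/4 + (6 - 1*4))**2 = (5/4 + (6 - 4))**2 = (5/4 + 2)**2 = (13/4)**2 = 169/16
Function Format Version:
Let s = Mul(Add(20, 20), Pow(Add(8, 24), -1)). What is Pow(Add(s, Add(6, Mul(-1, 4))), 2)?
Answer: Rational(169, 16) ≈ 10.563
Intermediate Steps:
s = Rational(5, 4) (s = Mul(40, Pow(32, -1)) = Mul(40, Rational(1, 32)) = Rational(5, 4) ≈ 1.2500)
Pow(Add(s, Add(6, Mul(-1, 4))), 2) = Pow(Add(Rational(5, 4), Add(6, Mul(-1, 4))), 2) = Pow(Add(Rational(5, 4), Add(6, -4)), 2) = Pow(Add(Rational(5, 4), 2), 2) = Pow(Rational(13, 4), 2) = Rational(169, 16)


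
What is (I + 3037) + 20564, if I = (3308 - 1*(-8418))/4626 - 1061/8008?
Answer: 437194113715/18522504 ≈ 23603.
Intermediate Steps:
I = 44496811/18522504 (I = (3308 + 8418)*(1/4626) - 1061*1/8008 = 11726*(1/4626) - 1061/8008 = 5863/2313 - 1061/8008 = 44496811/18522504 ≈ 2.4023)
(I + 3037) + 20564 = (44496811/18522504 + 3037) + 20564 = 56297341459/18522504 + 20564 = 437194113715/18522504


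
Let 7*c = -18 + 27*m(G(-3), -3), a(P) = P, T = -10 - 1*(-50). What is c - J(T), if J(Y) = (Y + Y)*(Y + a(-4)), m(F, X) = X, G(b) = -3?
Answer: -20259/7 ≈ -2894.1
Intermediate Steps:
T = 40 (T = -10 + 50 = 40)
J(Y) = 2*Y*(-4 + Y) (J(Y) = (Y + Y)*(Y - 4) = (2*Y)*(-4 + Y) = 2*Y*(-4 + Y))
c = -99/7 (c = (-18 + 27*(-3))/7 = (-18 - 81)/7 = (⅐)*(-99) = -99/7 ≈ -14.143)
c - J(T) = -99/7 - 2*40*(-4 + 40) = -99/7 - 2*40*36 = -99/7 - 1*2880 = -99/7 - 2880 = -20259/7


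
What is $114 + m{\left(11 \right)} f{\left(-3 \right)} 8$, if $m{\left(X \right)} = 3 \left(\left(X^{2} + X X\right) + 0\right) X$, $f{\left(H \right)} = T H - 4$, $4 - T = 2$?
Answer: $-638766$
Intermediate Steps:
$T = 2$ ($T = 4 - 2 = 2$)
$f{\left(H \right)} = -4 + 2 H$ ($f{\left(H \right)} = 2 H - 4 = -4 + 2 H$)
$m{\left(X \right)} = 6 X^{3}$ ($m{\left(X \right)} = 3 \left(\left(X^{2} + X^{2}\right) + 0\right) X = 3 \left(2 X^{2} + 0\right) X = 3 \cdot 2 X^{2} X = 6 X^{2} X = 6 X^{3}$)
$114 + m{\left(11 \right)} f{\left(-3 \right)} 8 = 114 + 6 \cdot 11^{3} \left(-4 + 2 \left(-3\right)\right) 8 = 114 + 6 \cdot 1331 \left(-4 - 6\right) 8 = 114 + 7986 \left(\left(-10\right) 8\right) = 114 + 7986 \left(-80\right) = 114 - 638880 = -638766$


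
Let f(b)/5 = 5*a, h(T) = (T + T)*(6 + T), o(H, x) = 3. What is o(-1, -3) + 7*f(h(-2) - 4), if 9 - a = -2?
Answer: 1928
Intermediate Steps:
a = 11 (a = 9 - 1*(-2) = 9 + 2 = 11)
h(T) = 2*T*(6 + T) (h(T) = (2*T)*(6 + T) = 2*T*(6 + T))
f(b) = 275 (f(b) = 5*(5*11) = 5*55 = 275)
o(-1, -3) + 7*f(h(-2) - 4) = 3 + 7*275 = 3 + 1925 = 1928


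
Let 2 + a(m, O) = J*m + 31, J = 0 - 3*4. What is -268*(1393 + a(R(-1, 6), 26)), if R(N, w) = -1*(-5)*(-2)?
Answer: -413256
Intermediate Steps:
R(N, w) = -10 (R(N, w) = 5*(-2) = -10)
J = -12 (J = 0 - 12 = -12)
a(m, O) = 29 - 12*m (a(m, O) = -2 + (-12*m + 31) = -2 + (31 - 12*m) = 29 - 12*m)
-268*(1393 + a(R(-1, 6), 26)) = -268*(1393 + (29 - 12*(-10))) = -268*(1393 + (29 + 120)) = -268*(1393 + 149) = -268*1542 = -413256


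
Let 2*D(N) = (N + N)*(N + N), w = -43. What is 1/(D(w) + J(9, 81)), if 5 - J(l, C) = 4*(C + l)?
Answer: 1/3343 ≈ 0.00029913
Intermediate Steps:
J(l, C) = 5 - 4*C - 4*l (J(l, C) = 5 - 4*(C + l) = 5 - (4*C + 4*l) = 5 + (-4*C - 4*l) = 5 - 4*C - 4*l)
D(N) = 2*N**2 (D(N) = ((N + N)*(N + N))/2 = ((2*N)*(2*N))/2 = (4*N**2)/2 = 2*N**2)
1/(D(w) + J(9, 81)) = 1/(2*(-43)**2 + (5 - 4*81 - 4*9)) = 1/(2*1849 + (5 - 324 - 36)) = 1/(3698 - 355) = 1/3343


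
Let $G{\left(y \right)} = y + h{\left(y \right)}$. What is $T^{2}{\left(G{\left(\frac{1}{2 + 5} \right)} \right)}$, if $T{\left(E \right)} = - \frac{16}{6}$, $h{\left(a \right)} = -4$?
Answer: $\frac{64}{9} \approx 7.1111$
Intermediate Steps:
$G{\left(y \right)} = -4 + y$ ($G{\left(y \right)} = y - 4 = -4 + y$)
$T{\left(E \right)} = - \frac{8}{3}$ ($T{\left(E \right)} = \left(-16\right) \frac{1}{6} = - \frac{8}{3}$)
$T^{2}{\left(G{\left(\frac{1}{2 + 5} \right)} \right)} = \left(- \frac{8}{3}\right)^{2} = \frac{64}{9}$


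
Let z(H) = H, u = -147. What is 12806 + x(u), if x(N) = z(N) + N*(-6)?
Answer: 13541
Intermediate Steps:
x(N) = -5*N (x(N) = N + N*(-6) = N - 6*N = -5*N)
12806 + x(u) = 12806 - 5*(-147) = 12806 + 735 = 13541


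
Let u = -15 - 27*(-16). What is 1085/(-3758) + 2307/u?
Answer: 2739087/522362 ≈ 5.2437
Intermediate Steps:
u = 417 (u = -15 + 432 = 417)
1085/(-3758) + 2307/u = 1085/(-3758) + 2307/417 = 1085*(-1/3758) + 2307*(1/417) = -1085/3758 + 769/139 = 2739087/522362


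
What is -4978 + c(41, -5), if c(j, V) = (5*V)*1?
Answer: -5003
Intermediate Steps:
c(j, V) = 5*V
-4978 + c(41, -5) = -4978 + 5*(-5) = -4978 - 25 = -5003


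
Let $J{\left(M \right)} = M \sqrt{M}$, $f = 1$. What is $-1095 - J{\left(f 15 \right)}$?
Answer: $-1095 - 15 \sqrt{15} \approx -1153.1$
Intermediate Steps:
$J{\left(M \right)} = M^{\frac{3}{2}}$
$-1095 - J{\left(f 15 \right)} = -1095 - \left(1 \cdot 15\right)^{\frac{3}{2}} = -1095 - 15^{\frac{3}{2}} = -1095 - 15 \sqrt{15}$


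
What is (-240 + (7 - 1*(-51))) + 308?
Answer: 126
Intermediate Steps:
(-240 + (7 - 1*(-51))) + 308 = (-240 + (7 + 51)) + 308 = (-240 + 58) + 308 = -182 + 308 = 126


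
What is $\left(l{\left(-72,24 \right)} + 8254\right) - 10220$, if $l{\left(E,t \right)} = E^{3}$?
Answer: $-375214$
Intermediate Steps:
$\left(l{\left(-72,24 \right)} + 8254\right) - 10220 = \left(\left(-72\right)^{3} + 8254\right) - 10220 = \left(-373248 + 8254\right) - 10220 = -364994 - 10220 = -375214$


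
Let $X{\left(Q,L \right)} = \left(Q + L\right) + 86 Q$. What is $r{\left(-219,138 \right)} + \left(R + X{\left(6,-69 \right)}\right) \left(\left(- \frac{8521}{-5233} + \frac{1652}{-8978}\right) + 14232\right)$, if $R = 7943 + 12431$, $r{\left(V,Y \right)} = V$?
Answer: $\frac{6963646921820562}{23490937} \approx 2.9644 \cdot 10^{8}$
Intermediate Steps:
$X{\left(Q,L \right)} = L + 87 Q$ ($X{\left(Q,L \right)} = \left(L + Q\right) + 86 Q = L + 87 Q$)
$R = 20374$
$r{\left(-219,138 \right)} + \left(R + X{\left(6,-69 \right)}\right) \left(\left(- \frac{8521}{-5233} + \frac{1652}{-8978}\right) + 14232\right) = -219 + \left(20374 + \left(-69 + 87 \cdot 6\right)\right) \left(\left(- \frac{8521}{-5233} + \frac{1652}{-8978}\right) + 14232\right) = -219 + \left(20374 + \left(-69 + 522\right)\right) \left(\left(\left(-8521\right) \left(- \frac{1}{5233}\right) + 1652 \left(- \frac{1}{8978}\right)\right) + 14232\right) = -219 + \left(20374 + 453\right) \left(\left(\frac{8521}{5233} - \frac{826}{4489}\right) + 14232\right) = -219 + 20827 \left(\frac{33928311}{23490937} + 14232\right) = -219 + 20827 \cdot \frac{334356943695}{23490937} = -219 + \frac{6963652066335765}{23490937} = \frac{6963646921820562}{23490937}$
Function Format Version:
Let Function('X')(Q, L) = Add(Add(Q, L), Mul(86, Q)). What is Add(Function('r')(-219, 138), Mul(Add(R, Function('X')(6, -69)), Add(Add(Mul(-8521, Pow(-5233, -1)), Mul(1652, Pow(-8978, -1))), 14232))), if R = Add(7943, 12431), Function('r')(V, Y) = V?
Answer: Rational(6963646921820562, 23490937) ≈ 2.9644e+8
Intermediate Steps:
Function('X')(Q, L) = Add(L, Mul(87, Q)) (Function('X')(Q, L) = Add(Add(L, Q), Mul(86, Q)) = Add(L, Mul(87, Q)))
R = 20374
Add(Function('r')(-219, 138), Mul(Add(R, Function('X')(6, -69)), Add(Add(Mul(-8521, Pow(-5233, -1)), Mul(1652, Pow(-8978, -1))), 14232))) = Add(-219, Mul(Add(20374, Add(-69, Mul(87, 6))), Add(Add(Mul(-8521, Pow(-5233, -1)), Mul(1652, Pow(-8978, -1))), 14232))) = Add(-219, Mul(Add(20374, Add(-69, 522)), Add(Add(Mul(-8521, Rational(-1, 5233)), Mul(1652, Rational(-1, 8978))), 14232))) = Add(-219, Mul(Add(20374, 453), Add(Add(Rational(8521, 5233), Rational(-826, 4489)), 14232))) = Add(-219, Mul(20827, Add(Rational(33928311, 23490937), 14232))) = Add(-219, Mul(20827, Rational(334356943695, 23490937))) = Add(-219, Rational(6963652066335765, 23490937)) = Rational(6963646921820562, 23490937)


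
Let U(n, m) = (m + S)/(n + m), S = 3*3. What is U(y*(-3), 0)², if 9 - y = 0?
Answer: ⅑ ≈ 0.11111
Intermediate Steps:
y = 9 (y = 9 - 1*0 = 9 + 0 = 9)
S = 9
U(n, m) = (9 + m)/(m + n) (U(n, m) = (m + 9)/(n + m) = (9 + m)/(m + n))
U(y*(-3), 0)² = ((9 + 0)/(0 + 9*(-3)))² = (9/(0 - 27))² = (9/(-27))² = (-1/27*9)² = (-⅓)² = ⅑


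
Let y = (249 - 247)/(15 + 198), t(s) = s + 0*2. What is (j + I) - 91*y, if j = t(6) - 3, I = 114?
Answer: 24739/213 ≈ 116.15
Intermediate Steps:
t(s) = s (t(s) = s + 0 = s)
j = 3 (j = 6 - 3 = 3)
y = 2/213 ≈ 0.0093897
(j + I) - 91*y = (3 + 114) - 91*2/213 = 117 - 182/213 = 24739/213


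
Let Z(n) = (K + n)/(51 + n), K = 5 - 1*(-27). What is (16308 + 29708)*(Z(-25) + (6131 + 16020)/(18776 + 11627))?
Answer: 18147490976/395239 ≈ 45915.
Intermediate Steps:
K = 32 (K = 5 + 27 = 32)
Z(n) = (32 + n)/(51 + n)
(16308 + 29708)*(Z(-25) + (6131 + 16020)/(18776 + 11627)) = (16308 + 29708)*((32 - 25)/(51 - 25) + (6131 + 16020)/(18776 + 11627)) = 46016*(7/26 + 22151/30403) = 46016*(788747/790478) = 18147490976/395239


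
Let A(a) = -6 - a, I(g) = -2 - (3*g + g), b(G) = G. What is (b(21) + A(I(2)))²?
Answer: 625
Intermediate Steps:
I(g) = -2 - 4*g
(b(21) + A(I(2)))² = (21 + (-6 - (-2 - 4*2)))² = (21 + (-6 - (-2 - 8)))² = (21 + (-6 - 1*(-10)))² = (21 + (-6 + 10))² = (21 + 4)² = 25² = 625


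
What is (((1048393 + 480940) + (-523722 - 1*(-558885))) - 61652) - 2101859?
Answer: -599015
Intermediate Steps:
(((1048393 + 480940) + (-523722 - 1*(-558885))) - 61652) - 2101859 = ((1529333 + (-523722 + 558885)) - 61652) - 2101859 = ((1529333 + 35163) - 61652) - 2101859 = (1564496 - 61652) - 2101859 = 1502844 - 2101859 = -599015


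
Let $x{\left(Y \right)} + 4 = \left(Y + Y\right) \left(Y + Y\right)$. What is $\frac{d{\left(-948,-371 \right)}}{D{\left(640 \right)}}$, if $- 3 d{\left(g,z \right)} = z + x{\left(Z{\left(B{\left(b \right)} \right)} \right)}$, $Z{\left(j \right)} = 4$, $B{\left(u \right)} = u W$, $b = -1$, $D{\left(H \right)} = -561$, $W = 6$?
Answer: $- \frac{311}{1683} \approx -0.18479$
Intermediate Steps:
$B{\left(u \right)} = 6 u$ ($B{\left(u \right)} = u 6 = 6 u$)
$x{\left(Y \right)} = -4 + 4 Y^{2}$ ($x{\left(Y \right)} = -4 + \left(Y + Y\right) \left(Y + Y\right) = -4 + 2 Y 2 Y = -4 + 4 Y^{2}$)
$d{\left(g,z \right)} = -20 - \frac{z}{3}$ ($d{\left(g,z \right)} = - \frac{z - \left(4 - 4 \cdot 4^{2}\right)}{3} = - \frac{z + \left(-4 + 4 \cdot 16\right)}{3} = - \frac{z + \left(-4 + 64\right)}{3} = - \frac{z + 60}{3} = - \frac{60 + z}{3} = -20 - \frac{z}{3}$)
$\frac{d{\left(-948,-371 \right)}}{D{\left(640 \right)}} = \frac{-20 - - \frac{371}{3}}{-561} = \left(-20 + \frac{371}{3}\right) \left(- \frac{1}{561}\right) = \frac{311}{3} \left(- \frac{1}{561}\right) = - \frac{311}{1683}$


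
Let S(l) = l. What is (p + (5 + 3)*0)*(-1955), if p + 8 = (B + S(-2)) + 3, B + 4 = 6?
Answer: 9775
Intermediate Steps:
B = 2 (B = -4 + 6 = 2)
p = -5 (p = -8 + ((2 - 2) + 3) = -8 + (0 + 3) = -8 + 3 = -5)
(p + (5 + 3)*0)*(-1955) = (-5 + (5 + 3)*0)*(-1955) = (-5 + 8*0)*(-1955) = (-5 + 0)*(-1955) = -5*(-1955) = 9775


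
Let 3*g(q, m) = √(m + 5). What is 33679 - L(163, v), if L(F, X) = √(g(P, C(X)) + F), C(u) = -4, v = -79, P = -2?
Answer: 33679 - 7*√30/3 ≈ 33666.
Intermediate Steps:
g(q, m) = √(5 + m)/3 (g(q, m) = √(m + 5)/3 = √(5 + m)/3)
L(F, X) = √(⅓ + F) (L(F, X) = √(√(5 - 4)/3 + F) = √(√1/3 + F) = √((⅓)*1 + F) = √(⅓ + F))
33679 - L(163, v) = 33679 - √(3 + 9*163)/3 = 33679 - √(3 + 1467)/3 = 33679 - √1470/3 = 33679 - 7*√30/3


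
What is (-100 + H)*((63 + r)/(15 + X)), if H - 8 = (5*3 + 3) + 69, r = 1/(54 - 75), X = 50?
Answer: -1322/273 ≈ -4.8425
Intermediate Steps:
r = -1/21 (r = 1/(-21) = -1/21 ≈ -0.047619)
H = 95 (H = 8 + ((5*3 + 3) + 69) = 8 + ((15 + 3) + 69) = 8 + (18 + 69) = 8 + 87 = 95)
(-100 + H)*((63 + r)/(15 + X)) = (-100 + 95)*((63 - 1/21)/(15 + 50)) = -6610/(21*65) = -5*1322/1365 = -1322/273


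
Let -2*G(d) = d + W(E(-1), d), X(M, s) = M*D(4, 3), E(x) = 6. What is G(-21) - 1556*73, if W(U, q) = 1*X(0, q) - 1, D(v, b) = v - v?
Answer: -113577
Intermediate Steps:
D(v, b) = 0
X(M, s) = 0 (X(M, s) = M*0 = 0)
W(U, q) = -1 (W(U, q) = 1*0 - 1 = 0 - 1 = -1)
G(d) = 1/2 - d/2 (G(d) = -(d - 1)/2 = -(-1 + d)/2 = 1/2 - d/2)
G(-21) - 1556*73 = (1/2 - 1/2*(-21)) - 1556*73 = (1/2 + 21/2) - 113588 = 11 - 113588 = -113577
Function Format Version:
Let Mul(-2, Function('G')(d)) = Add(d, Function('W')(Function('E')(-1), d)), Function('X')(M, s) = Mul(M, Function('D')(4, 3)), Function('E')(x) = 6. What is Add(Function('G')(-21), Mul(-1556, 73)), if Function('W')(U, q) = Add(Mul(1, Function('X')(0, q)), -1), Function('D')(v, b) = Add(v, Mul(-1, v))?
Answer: -113577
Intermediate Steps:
Function('D')(v, b) = 0
Function('X')(M, s) = 0 (Function('X')(M, s) = Mul(M, 0) = 0)
Function('W')(U, q) = -1 (Function('W')(U, q) = Add(Mul(1, 0), -1) = Add(0, -1) = -1)
Function('G')(d) = Add(Rational(1, 2), Mul(Rational(-1, 2), d)) (Function('G')(d) = Mul(Rational(-1, 2), Add(d, -1)) = Mul(Rational(-1, 2), Add(-1, d)) = Add(Rational(1, 2), Mul(Rational(-1, 2), d)))
Add(Function('G')(-21), Mul(-1556, 73)) = Add(Add(Rational(1, 2), Mul(Rational(-1, 2), -21)), Mul(-1556, 73)) = Add(Add(Rational(1, 2), Rational(21, 2)), -113588) = Add(11, -113588) = -113577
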